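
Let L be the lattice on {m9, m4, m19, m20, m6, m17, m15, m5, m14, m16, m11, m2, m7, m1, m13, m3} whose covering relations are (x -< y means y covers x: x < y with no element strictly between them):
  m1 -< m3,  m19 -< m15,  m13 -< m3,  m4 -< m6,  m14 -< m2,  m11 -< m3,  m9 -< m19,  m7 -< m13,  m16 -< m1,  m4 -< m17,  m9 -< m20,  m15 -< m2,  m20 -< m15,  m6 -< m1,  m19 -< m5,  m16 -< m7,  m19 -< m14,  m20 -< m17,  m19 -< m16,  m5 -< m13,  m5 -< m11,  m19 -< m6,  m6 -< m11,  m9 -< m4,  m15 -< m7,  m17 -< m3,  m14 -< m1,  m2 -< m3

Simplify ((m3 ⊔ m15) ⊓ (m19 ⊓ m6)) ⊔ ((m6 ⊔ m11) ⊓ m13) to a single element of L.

m3 ∨ m15 = m3
m19 ∧ m6 = m19
m3 ∧ m19 = m19
m6 ∨ m11 = m11
m11 ∧ m13 = m5
m19 ∨ m5 = m5

m5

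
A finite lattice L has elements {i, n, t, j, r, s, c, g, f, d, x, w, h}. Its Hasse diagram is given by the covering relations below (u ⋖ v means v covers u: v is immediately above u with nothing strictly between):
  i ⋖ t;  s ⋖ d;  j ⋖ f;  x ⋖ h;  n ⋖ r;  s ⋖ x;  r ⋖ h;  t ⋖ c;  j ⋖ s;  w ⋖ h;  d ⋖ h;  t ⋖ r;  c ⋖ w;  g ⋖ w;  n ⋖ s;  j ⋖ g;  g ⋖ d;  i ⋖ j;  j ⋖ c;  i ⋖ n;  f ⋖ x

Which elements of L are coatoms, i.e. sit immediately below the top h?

The coatoms are exactly the elements covered by h: d, r, w, x.

d, r, w, x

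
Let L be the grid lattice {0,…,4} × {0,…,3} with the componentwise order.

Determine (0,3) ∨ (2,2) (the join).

In a product of chains, the join is componentwise max, giving (2,3).

(2,3)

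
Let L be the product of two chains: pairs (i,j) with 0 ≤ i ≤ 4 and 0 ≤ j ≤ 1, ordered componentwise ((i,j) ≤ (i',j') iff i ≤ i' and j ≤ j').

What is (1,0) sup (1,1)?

(1,1)

In a product of chains, the join is componentwise max, giving (1,1).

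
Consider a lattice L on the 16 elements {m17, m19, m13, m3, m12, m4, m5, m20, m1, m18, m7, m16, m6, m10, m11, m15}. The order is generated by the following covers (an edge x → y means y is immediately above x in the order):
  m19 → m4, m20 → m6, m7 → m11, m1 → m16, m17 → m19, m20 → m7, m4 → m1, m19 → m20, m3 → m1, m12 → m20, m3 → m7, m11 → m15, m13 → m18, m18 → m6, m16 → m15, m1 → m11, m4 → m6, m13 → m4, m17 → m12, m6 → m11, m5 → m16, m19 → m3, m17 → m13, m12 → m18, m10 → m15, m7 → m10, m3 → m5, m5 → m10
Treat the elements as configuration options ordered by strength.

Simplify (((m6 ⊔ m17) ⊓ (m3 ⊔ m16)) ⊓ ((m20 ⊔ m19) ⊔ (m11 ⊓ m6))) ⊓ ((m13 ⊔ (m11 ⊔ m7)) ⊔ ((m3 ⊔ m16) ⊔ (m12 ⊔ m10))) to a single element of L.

m4

m6 ∨ m17 = m6
m3 ∨ m16 = m16
m6 ∧ m16 = m4
m20 ∨ m19 = m20
m11 ∧ m6 = m6
m20 ∨ m6 = m6
m4 ∧ m6 = m4
m11 ∨ m7 = m11
m13 ∨ m11 = m11
m3 ∨ m16 = m16
m12 ∨ m10 = m10
m16 ∨ m10 = m15
m11 ∨ m15 = m15
m4 ∧ m15 = m4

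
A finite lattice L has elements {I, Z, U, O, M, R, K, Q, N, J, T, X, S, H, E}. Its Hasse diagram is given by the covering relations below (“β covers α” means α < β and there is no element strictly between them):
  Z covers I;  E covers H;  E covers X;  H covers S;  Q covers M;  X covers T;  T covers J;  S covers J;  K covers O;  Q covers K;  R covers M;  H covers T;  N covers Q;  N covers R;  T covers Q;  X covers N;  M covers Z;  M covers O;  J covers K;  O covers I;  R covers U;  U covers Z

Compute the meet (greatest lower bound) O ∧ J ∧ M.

Common lower bounds of {O, J, M}: I, O.
The greatest among these is O.

O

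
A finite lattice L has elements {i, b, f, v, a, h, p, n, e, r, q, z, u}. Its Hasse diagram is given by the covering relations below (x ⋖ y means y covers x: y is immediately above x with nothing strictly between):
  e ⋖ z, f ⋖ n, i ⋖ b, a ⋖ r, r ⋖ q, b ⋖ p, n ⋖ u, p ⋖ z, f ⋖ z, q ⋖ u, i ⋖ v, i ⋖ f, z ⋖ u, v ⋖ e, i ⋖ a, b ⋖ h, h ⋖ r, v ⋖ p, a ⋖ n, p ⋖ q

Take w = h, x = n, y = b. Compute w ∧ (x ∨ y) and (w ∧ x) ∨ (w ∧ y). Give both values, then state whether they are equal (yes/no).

h; b; no

x ∨ y = u, so w ∧ (x ∨ y) = h ∧ u = h.
w ∧ x = i and w ∧ y = b, so (w ∧ x) ∨ (w ∧ y) = i ∨ b = b.
Equal: no.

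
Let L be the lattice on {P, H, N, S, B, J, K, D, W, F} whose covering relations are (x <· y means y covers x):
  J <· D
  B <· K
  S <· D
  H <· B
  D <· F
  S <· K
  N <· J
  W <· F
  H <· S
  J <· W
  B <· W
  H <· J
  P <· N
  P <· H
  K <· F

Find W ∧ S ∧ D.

H

Common lower bounds of {W, S, D}: H, P.
The greatest among these is H.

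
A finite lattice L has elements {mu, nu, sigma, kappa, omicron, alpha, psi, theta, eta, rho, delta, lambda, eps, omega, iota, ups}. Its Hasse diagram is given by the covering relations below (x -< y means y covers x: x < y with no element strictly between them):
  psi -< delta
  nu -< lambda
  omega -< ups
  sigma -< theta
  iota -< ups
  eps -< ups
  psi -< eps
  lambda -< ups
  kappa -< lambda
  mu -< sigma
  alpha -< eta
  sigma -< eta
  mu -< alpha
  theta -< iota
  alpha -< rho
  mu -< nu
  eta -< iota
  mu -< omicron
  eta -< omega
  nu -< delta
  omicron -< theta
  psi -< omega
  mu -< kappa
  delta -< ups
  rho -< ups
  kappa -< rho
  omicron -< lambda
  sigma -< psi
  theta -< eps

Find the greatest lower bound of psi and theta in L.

Common lower bounds of {psi, theta}: mu, sigma.
The greatest among these is sigma.

sigma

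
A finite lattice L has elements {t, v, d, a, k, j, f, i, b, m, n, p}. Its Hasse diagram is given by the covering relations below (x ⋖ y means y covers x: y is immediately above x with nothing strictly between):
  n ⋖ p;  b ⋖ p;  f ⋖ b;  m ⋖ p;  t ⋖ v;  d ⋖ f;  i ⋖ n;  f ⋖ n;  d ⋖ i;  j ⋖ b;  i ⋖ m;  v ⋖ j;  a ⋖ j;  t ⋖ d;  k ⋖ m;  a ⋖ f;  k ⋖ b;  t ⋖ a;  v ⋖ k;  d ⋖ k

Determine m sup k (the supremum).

Common upper bounds of {m, k}: m, p.
The least among these is m.

m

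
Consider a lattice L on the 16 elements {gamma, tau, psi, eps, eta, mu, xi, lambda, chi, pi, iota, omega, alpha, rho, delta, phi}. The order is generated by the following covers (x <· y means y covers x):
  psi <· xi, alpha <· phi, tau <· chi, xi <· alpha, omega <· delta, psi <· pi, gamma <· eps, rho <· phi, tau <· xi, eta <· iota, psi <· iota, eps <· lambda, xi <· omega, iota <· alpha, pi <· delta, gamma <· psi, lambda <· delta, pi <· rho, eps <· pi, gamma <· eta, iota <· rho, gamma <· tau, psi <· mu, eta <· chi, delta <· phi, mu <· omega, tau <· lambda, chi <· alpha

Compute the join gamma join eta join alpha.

alpha

Common upper bounds of {gamma, eta, alpha}: alpha, phi.
The least among these is alpha.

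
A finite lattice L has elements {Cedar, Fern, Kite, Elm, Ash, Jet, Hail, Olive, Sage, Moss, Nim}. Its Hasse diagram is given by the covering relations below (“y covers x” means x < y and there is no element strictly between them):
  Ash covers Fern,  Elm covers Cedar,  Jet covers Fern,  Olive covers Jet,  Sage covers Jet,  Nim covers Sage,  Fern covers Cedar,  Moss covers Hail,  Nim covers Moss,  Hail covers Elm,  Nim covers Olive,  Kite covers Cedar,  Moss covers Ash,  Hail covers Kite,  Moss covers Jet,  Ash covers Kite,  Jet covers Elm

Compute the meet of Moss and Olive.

Common lower bounds of {Moss, Olive}: Cedar, Elm, Fern, Jet.
The greatest among these is Jet.

Jet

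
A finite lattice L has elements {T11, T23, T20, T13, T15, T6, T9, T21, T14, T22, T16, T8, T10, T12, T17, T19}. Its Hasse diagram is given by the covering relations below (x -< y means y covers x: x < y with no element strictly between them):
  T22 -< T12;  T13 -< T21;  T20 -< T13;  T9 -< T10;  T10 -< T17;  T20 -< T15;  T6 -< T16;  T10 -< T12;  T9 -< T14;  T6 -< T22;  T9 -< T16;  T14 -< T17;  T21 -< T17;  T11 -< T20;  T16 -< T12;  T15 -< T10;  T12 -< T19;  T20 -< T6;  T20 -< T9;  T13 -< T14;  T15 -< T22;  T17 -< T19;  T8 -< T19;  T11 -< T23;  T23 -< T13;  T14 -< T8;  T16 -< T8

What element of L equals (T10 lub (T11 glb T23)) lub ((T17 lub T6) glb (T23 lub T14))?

T17

T11 ∧ T23 = T11
T10 ∨ T11 = T10
T17 ∨ T6 = T19
T23 ∨ T14 = T14
T19 ∧ T14 = T14
T10 ∨ T14 = T17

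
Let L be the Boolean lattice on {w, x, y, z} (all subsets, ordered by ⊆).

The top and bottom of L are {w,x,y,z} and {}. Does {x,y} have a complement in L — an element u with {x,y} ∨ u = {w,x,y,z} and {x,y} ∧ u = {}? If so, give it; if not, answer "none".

{w,z}

Need u with {x,y} ∨ u = {w,x,y,z} and {x,y} ∧ u = {}.
Checking each element gives: {w,z}.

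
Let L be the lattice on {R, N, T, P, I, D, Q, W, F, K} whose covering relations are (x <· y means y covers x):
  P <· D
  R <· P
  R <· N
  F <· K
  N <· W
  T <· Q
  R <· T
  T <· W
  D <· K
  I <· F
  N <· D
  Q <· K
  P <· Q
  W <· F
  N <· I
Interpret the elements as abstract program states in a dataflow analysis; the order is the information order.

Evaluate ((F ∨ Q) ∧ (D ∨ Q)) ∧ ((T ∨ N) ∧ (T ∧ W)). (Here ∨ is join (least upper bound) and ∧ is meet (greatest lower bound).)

T

F ∨ Q = K
D ∨ Q = K
K ∧ K = K
T ∨ N = W
T ∧ W = T
W ∧ T = T
K ∧ T = T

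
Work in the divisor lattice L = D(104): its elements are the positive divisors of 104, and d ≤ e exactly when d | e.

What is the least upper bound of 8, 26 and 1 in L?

In the divisibility order, the join is the least common multiple: lcm(8, 26, 1) = 104.

104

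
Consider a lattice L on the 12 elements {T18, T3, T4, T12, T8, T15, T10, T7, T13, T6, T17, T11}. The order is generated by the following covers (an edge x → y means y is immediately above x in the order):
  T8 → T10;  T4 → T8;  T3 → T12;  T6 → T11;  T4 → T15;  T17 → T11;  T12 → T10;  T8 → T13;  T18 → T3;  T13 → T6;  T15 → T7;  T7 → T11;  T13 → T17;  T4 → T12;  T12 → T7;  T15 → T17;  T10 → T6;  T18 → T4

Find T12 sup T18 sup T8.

T10

Common upper bounds of {T12, T18, T8}: T10, T11, T6.
The least among these is T10.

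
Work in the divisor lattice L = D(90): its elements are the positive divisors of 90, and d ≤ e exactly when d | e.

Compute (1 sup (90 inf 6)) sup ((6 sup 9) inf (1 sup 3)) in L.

6

90 ∧ 6 = 6
1 ∨ 6 = 6
6 ∨ 9 = 18
1 ∨ 3 = 3
18 ∧ 3 = 3
6 ∨ 3 = 6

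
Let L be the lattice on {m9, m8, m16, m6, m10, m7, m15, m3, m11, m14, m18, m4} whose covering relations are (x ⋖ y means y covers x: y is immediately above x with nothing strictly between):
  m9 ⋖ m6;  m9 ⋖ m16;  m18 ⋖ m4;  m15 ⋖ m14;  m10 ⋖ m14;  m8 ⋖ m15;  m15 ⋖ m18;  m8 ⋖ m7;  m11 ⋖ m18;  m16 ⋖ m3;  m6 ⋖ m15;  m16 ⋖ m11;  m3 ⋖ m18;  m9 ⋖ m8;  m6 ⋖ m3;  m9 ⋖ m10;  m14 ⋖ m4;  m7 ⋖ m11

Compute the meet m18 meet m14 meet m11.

Common lower bounds of {m18, m14, m11}: m8, m9.
The greatest among these is m8.

m8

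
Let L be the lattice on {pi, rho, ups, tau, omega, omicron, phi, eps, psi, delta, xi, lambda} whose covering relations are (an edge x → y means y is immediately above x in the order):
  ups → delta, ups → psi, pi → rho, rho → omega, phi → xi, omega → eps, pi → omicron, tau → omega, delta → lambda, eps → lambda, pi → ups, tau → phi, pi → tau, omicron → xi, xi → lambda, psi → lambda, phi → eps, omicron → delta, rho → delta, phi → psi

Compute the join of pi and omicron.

Common upper bounds of {pi, omicron}: delta, lambda, omicron, xi.
The least among these is omicron.

omicron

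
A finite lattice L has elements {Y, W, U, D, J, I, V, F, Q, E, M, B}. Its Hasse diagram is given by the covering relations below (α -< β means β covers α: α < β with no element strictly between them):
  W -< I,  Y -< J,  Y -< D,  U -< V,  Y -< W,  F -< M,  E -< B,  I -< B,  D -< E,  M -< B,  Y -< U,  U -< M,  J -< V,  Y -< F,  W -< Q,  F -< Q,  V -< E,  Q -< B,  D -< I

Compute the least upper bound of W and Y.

W

Common upper bounds of {W, Y}: B, I, Q, W.
The least among these is W.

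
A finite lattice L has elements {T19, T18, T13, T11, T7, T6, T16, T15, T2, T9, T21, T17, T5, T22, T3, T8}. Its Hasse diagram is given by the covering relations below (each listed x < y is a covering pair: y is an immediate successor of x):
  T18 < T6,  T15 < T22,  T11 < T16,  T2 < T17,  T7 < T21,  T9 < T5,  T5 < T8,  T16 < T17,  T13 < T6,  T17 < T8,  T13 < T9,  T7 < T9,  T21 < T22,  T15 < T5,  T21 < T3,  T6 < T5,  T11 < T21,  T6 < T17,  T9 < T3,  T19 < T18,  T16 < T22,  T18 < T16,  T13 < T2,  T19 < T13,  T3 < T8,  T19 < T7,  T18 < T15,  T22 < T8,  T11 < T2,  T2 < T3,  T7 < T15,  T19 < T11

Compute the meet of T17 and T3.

Common lower bounds of {T17, T3}: T11, T13, T19, T2.
The greatest among these is T2.

T2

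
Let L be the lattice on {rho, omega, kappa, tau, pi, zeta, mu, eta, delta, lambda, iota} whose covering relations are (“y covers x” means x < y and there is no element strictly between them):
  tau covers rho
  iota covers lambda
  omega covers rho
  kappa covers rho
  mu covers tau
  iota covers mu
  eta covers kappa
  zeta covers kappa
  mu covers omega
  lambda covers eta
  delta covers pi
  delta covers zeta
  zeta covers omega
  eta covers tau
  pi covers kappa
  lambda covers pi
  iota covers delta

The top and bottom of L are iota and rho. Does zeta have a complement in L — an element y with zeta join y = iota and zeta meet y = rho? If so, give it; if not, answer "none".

Need y with zeta ∨ y = iota and zeta ∧ y = rho.
Checking each element gives: tau.

tau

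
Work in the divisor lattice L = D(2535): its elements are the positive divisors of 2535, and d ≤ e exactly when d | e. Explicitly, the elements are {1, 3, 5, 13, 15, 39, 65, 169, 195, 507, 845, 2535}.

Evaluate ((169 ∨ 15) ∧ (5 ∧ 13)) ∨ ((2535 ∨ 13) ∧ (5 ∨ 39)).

195

169 ∨ 15 = 2535
5 ∧ 13 = 1
2535 ∧ 1 = 1
2535 ∨ 13 = 2535
5 ∨ 39 = 195
2535 ∧ 195 = 195
1 ∨ 195 = 195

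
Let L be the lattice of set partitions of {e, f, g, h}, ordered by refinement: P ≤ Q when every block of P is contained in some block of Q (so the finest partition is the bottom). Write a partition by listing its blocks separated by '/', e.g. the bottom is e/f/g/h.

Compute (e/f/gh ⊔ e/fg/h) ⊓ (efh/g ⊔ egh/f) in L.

e/f/gh ∨ e/fg/h = e/fgh
efh/g ∨ egh/f = efgh
e/fgh ∧ efgh = e/fgh

e/fgh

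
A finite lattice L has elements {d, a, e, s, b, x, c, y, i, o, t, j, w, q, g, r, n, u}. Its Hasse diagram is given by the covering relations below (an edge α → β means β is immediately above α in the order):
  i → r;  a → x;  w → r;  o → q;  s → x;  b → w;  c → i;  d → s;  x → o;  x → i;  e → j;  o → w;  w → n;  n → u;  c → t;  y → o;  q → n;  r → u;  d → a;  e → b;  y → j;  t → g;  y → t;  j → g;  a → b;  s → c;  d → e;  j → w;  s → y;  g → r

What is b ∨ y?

Common upper bounds of {b, y}: n, r, u, w.
The least among these is w.

w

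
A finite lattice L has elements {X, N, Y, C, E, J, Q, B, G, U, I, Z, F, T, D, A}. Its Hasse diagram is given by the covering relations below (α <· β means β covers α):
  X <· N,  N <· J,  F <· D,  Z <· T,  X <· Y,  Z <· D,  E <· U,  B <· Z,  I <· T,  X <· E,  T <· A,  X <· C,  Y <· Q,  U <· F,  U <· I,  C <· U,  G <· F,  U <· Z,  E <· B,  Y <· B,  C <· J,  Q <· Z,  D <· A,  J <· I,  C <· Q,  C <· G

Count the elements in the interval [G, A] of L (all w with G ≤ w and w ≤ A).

The interval [G, A] = {A, D, F, G}, which has 4 elements.

4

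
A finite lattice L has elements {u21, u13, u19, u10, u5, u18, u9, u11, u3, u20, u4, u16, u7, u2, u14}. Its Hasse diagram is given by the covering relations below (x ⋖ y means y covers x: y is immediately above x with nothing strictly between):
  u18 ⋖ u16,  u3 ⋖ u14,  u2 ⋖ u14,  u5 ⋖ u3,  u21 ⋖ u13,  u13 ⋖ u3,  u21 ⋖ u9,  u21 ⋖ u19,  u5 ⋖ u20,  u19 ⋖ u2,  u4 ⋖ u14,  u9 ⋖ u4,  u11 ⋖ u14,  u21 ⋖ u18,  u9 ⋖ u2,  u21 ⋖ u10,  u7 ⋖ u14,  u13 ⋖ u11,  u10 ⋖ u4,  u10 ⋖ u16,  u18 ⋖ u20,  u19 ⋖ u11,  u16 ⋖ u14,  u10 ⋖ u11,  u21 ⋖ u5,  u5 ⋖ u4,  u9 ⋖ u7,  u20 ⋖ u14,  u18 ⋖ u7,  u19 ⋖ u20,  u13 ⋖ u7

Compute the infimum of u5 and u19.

Common lower bounds of {u5, u19}: u21.
The greatest among these is u21.

u21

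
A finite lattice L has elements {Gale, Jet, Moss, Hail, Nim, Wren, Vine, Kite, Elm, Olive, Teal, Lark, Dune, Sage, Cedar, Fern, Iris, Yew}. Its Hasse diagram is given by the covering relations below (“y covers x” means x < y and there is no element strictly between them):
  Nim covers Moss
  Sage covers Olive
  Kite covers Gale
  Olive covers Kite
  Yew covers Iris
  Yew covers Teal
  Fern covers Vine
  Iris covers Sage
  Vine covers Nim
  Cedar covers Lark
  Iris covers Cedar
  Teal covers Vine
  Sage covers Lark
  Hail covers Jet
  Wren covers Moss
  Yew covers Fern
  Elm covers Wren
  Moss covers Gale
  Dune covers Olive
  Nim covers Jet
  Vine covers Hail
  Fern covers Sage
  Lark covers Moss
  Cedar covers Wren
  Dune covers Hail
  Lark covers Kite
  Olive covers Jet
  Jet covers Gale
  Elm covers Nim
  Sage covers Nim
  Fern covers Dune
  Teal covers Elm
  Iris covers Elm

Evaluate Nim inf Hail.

Nim ∧ Hail = Jet

Jet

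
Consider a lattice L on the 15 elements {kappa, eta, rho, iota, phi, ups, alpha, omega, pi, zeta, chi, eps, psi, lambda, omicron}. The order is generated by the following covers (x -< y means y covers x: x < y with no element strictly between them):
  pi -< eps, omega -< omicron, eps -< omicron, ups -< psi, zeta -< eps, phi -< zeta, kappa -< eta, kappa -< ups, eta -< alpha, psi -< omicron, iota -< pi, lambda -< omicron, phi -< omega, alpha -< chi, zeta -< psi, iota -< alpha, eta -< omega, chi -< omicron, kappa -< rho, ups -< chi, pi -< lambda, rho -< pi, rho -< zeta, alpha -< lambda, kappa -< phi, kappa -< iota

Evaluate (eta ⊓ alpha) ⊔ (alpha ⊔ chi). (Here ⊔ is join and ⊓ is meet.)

chi

eta ∧ alpha = eta
alpha ∨ chi = chi
eta ∨ chi = chi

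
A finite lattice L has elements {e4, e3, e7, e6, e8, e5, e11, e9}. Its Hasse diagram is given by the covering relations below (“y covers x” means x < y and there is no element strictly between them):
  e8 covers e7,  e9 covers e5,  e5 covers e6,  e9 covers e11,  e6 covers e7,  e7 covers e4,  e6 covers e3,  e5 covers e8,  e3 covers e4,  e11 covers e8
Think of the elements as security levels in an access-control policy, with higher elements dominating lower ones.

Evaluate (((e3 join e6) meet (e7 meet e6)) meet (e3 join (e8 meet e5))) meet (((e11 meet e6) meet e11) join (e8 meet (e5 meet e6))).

e3 ∨ e6 = e6
e7 ∧ e6 = e7
e6 ∧ e7 = e7
e8 ∧ e5 = e8
e3 ∨ e8 = e5
e7 ∧ e5 = e7
e11 ∧ e6 = e7
e7 ∧ e11 = e7
e5 ∧ e6 = e6
e8 ∧ e6 = e7
e7 ∨ e7 = e7
e7 ∧ e7 = e7

e7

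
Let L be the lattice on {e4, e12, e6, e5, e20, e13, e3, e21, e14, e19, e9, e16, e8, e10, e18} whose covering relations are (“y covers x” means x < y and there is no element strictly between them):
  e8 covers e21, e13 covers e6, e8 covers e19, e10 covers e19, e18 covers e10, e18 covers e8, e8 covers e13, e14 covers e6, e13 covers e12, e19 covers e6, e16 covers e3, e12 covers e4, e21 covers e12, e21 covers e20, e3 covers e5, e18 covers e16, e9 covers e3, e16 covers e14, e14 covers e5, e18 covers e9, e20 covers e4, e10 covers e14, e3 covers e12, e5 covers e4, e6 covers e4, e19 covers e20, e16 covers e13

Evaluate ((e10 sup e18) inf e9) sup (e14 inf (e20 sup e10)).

e10 ∨ e18 = e18
e18 ∧ e9 = e9
e20 ∨ e10 = e10
e14 ∧ e10 = e14
e9 ∨ e14 = e18

e18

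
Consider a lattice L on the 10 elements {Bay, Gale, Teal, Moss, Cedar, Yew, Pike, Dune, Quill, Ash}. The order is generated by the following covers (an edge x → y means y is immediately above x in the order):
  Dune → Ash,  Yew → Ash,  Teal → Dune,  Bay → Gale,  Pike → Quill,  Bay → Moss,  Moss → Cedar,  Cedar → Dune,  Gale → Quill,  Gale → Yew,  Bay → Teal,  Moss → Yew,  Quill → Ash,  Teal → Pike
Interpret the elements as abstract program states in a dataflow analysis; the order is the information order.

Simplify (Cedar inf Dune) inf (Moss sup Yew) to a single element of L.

Cedar ∧ Dune = Cedar
Moss ∨ Yew = Yew
Cedar ∧ Yew = Moss

Moss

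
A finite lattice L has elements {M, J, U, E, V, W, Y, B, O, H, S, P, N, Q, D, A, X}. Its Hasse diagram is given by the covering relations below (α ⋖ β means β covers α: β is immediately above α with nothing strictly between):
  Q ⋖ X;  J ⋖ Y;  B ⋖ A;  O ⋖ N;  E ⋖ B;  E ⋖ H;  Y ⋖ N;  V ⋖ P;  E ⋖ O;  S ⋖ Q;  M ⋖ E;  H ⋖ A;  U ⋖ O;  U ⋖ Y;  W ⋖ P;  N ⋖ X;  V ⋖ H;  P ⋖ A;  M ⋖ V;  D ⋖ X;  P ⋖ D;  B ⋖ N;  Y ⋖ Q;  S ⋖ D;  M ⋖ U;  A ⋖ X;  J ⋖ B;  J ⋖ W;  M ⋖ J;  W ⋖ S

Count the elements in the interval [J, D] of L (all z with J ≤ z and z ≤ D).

The interval [J, D] = {D, J, P, S, W}, which has 5 elements.

5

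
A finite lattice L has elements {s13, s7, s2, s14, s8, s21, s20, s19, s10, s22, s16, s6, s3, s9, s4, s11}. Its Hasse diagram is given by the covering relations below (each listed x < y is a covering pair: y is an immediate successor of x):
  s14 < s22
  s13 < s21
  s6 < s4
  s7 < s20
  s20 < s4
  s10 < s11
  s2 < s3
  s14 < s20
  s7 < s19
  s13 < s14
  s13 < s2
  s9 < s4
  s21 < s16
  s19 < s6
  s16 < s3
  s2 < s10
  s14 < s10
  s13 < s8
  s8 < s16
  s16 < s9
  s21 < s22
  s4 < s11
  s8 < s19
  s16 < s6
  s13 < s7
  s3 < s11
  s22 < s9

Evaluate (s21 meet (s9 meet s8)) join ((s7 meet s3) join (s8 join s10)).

s9 ∧ s8 = s8
s21 ∧ s8 = s13
s7 ∧ s3 = s13
s8 ∨ s10 = s11
s13 ∨ s11 = s11
s13 ∨ s11 = s11

s11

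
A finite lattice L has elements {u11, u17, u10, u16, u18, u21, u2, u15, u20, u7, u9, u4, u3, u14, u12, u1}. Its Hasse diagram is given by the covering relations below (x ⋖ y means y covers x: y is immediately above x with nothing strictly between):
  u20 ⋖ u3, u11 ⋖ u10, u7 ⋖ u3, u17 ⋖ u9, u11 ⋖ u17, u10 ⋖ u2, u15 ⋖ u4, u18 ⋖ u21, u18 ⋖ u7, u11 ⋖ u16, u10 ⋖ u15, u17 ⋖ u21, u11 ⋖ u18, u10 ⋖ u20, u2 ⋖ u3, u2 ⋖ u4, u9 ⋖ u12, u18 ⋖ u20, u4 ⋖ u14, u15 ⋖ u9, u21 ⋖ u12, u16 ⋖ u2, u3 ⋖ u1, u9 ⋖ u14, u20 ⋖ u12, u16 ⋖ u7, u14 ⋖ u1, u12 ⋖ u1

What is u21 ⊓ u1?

u21

Common lower bounds of {u21, u1}: u11, u17, u18, u21.
The greatest among these is u21.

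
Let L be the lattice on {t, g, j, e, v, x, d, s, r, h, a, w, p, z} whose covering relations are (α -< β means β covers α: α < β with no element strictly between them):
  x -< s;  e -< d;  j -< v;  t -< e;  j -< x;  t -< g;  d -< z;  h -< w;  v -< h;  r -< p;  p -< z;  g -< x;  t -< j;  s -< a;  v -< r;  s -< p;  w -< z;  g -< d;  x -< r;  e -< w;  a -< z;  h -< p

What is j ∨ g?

x

Common upper bounds of {j, g}: a, p, r, s, x, z.
The least among these is x.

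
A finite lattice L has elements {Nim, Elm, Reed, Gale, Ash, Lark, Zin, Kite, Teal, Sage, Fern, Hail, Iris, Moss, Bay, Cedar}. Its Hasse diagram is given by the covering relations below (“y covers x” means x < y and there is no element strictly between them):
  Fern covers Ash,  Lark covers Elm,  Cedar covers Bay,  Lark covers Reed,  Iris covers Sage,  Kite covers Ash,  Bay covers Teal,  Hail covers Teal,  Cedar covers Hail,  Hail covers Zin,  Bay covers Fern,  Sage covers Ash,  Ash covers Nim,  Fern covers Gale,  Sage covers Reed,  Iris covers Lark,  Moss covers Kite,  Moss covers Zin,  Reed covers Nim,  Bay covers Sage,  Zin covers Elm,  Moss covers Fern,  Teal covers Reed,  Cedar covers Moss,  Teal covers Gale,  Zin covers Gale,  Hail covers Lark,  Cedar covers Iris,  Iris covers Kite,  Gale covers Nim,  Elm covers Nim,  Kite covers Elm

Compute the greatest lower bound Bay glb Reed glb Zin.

Common lower bounds of {Bay, Reed, Zin}: Nim.
The greatest among these is Nim.

Nim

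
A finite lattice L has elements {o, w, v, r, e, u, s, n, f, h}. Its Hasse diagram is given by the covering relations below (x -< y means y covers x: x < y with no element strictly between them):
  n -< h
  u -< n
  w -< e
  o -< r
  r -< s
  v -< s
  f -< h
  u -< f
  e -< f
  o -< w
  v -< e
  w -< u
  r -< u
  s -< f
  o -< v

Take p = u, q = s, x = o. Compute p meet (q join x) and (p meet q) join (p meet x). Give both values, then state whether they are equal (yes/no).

q join x = s, so p meet (q join x) = u meet s = r.
p meet q = r and p meet x = o, so (p meet q) join (p meet x) = r join o = r.
Equal: yes.

r; r; yes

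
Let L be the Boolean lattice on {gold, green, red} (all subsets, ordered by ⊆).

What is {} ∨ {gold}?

Under ⊆, join is union: {} ∪ {gold} = {gold}.

{gold}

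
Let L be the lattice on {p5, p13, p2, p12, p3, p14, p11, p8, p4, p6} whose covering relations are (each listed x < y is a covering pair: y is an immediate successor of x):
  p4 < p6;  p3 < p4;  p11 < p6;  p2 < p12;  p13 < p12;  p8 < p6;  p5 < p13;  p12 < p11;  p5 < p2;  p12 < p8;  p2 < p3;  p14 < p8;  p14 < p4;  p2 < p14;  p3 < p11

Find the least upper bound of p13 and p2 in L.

p12

Common upper bounds of {p13, p2}: p11, p12, p6, p8.
The least among these is p12.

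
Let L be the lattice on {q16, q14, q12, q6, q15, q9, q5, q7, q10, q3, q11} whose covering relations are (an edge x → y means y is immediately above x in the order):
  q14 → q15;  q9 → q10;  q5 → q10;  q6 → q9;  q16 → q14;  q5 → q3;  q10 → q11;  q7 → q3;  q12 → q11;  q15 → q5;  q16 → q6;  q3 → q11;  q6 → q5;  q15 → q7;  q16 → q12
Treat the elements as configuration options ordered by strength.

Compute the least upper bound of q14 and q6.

Common upper bounds of {q14, q6}: q10, q11, q3, q5.
The least among these is q5.

q5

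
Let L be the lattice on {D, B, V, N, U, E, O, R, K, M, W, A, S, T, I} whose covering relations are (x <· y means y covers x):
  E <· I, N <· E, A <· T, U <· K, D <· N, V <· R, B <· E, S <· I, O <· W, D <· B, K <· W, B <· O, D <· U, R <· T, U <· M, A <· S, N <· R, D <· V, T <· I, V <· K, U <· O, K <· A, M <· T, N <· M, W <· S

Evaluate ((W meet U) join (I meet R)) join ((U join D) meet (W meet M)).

T

W ∧ U = U
I ∧ R = R
U ∨ R = T
U ∨ D = U
W ∧ M = U
U ∧ U = U
T ∨ U = T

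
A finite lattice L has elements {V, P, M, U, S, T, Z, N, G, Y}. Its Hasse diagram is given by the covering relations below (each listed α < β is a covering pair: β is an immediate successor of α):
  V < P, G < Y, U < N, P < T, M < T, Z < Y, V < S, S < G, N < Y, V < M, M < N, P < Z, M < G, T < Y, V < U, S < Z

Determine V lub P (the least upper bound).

Common upper bounds of {V, P}: P, T, Y, Z.
The least among these is P.

P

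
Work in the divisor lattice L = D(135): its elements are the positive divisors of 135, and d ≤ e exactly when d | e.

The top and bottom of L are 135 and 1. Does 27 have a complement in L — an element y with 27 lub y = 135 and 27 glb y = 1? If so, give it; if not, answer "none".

5

Need y with 27 ∨ y = 135 and 27 ∧ y = 1.
Checking each element gives: 5.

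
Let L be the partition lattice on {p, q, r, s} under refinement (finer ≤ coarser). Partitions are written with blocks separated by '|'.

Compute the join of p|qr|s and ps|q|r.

ps|qr

The join of p|qr|s and ps|q|r merges any blocks that overlap across the partitions, giving ps|qr.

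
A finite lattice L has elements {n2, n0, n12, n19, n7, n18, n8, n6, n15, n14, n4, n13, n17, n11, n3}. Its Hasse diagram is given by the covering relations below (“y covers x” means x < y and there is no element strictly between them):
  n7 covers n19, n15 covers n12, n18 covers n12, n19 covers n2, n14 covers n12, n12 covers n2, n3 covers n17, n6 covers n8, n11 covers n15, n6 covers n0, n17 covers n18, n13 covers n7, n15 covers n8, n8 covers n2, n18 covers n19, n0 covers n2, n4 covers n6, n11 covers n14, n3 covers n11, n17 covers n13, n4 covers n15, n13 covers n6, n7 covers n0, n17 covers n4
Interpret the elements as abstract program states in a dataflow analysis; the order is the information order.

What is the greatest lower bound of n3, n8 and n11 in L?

n8

Common lower bounds of {n3, n8, n11}: n2, n8.
The greatest among these is n8.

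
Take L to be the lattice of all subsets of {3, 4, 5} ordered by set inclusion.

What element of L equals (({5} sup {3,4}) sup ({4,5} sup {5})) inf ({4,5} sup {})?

{5} ∨ {3,4} = {3,4,5}
{4,5} ∨ {5} = {4,5}
{3,4,5} ∨ {4,5} = {3,4,5}
{4,5} ∨ {} = {4,5}
{3,4,5} ∧ {4,5} = {4,5}

{4,5}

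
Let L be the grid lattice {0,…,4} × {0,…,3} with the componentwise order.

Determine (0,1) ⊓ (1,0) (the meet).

(0,0)

Common lower bounds of {(0,1), (1,0)}: (0,0).
The greatest among these is (0,0).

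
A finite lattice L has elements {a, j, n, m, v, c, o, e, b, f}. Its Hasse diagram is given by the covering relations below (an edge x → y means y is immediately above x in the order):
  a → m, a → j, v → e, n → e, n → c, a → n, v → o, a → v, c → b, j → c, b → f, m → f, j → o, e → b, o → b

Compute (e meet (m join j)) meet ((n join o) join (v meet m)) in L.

e

m ∨ j = f
e ∧ f = e
n ∨ o = b
v ∧ m = a
b ∨ a = b
e ∧ b = e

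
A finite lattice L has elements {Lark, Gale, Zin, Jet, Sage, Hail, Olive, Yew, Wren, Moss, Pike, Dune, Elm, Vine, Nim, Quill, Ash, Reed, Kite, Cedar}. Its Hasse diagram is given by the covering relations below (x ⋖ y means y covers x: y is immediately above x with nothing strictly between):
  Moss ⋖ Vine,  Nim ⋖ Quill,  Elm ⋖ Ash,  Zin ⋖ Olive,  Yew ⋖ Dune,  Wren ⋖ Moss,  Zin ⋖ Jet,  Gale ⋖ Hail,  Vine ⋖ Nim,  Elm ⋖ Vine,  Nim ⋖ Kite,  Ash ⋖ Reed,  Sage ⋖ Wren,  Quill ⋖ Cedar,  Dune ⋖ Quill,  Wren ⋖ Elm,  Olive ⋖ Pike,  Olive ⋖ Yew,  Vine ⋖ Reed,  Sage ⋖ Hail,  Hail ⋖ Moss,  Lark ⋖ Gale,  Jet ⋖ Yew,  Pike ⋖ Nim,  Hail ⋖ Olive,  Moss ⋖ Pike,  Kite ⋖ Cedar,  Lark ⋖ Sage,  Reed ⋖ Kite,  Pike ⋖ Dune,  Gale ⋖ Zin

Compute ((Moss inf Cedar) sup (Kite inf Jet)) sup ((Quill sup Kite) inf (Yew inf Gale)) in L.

Pike

Moss ∧ Cedar = Moss
Kite ∧ Jet = Zin
Moss ∨ Zin = Pike
Quill ∨ Kite = Cedar
Yew ∧ Gale = Gale
Cedar ∧ Gale = Gale
Pike ∨ Gale = Pike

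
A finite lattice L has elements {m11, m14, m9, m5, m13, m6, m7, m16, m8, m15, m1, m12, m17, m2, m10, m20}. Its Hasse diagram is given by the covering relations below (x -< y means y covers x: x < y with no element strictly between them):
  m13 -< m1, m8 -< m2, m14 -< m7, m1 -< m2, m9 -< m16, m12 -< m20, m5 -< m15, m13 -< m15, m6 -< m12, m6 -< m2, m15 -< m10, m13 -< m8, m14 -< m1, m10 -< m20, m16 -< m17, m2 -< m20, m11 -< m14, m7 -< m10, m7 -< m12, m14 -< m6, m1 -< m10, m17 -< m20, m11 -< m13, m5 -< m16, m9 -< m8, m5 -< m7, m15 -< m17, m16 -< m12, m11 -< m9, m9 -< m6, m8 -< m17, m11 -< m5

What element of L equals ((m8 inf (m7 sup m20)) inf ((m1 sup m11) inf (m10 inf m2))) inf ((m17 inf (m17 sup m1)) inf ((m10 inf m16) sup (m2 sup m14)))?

m13

m7 ∨ m20 = m20
m8 ∧ m20 = m8
m1 ∨ m11 = m1
m10 ∧ m2 = m1
m1 ∧ m1 = m1
m8 ∧ m1 = m13
m17 ∨ m1 = m20
m17 ∧ m20 = m17
m10 ∧ m16 = m5
m2 ∨ m14 = m2
m5 ∨ m2 = m20
m17 ∧ m20 = m17
m13 ∧ m17 = m13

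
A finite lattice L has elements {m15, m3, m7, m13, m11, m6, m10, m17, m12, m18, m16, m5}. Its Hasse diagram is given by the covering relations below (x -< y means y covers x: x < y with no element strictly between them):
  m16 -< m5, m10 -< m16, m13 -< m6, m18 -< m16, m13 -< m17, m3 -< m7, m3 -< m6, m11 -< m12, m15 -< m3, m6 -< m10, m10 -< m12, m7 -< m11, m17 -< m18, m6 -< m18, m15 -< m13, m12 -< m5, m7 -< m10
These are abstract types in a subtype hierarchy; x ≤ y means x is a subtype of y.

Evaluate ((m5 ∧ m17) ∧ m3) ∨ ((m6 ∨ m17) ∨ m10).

m5 ∧ m17 = m17
m17 ∧ m3 = m15
m6 ∨ m17 = m18
m18 ∨ m10 = m16
m15 ∨ m16 = m16

m16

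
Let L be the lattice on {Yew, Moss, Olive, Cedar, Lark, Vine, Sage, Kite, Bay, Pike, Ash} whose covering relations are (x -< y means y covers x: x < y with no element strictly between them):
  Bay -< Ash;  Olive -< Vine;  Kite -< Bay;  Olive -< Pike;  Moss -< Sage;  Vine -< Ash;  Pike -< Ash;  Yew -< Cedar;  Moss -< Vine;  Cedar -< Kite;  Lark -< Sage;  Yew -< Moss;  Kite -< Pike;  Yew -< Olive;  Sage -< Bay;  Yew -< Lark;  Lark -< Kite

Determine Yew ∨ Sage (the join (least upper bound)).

Common upper bounds of {Yew, Sage}: Ash, Bay, Sage.
The least among these is Sage.

Sage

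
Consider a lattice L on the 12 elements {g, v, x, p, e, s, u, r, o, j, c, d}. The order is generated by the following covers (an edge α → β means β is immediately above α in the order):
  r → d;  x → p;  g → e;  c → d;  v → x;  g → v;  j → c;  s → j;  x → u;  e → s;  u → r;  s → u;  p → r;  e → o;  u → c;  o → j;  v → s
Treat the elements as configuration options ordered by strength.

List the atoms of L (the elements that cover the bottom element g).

e, v

The atoms are exactly the elements that cover g: e, v.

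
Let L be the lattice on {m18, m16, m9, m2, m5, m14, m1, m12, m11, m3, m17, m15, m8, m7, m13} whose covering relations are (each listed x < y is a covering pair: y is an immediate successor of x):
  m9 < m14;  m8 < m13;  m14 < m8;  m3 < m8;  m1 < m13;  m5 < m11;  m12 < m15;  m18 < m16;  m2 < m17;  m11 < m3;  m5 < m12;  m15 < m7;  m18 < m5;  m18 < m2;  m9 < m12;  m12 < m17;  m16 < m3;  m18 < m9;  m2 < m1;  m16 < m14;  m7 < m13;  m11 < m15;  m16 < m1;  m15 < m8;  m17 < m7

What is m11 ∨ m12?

Common upper bounds of {m11, m12}: m13, m15, m7, m8.
The least among these is m15.

m15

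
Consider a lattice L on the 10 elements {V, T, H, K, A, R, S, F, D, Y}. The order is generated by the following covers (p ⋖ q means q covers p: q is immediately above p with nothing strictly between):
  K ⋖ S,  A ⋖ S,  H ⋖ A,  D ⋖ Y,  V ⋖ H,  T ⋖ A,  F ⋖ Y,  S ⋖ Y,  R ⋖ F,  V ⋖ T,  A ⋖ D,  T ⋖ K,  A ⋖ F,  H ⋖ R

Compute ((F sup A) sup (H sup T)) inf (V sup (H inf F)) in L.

H

F ∨ A = F
H ∨ T = A
F ∨ A = F
H ∧ F = H
V ∨ H = H
F ∧ H = H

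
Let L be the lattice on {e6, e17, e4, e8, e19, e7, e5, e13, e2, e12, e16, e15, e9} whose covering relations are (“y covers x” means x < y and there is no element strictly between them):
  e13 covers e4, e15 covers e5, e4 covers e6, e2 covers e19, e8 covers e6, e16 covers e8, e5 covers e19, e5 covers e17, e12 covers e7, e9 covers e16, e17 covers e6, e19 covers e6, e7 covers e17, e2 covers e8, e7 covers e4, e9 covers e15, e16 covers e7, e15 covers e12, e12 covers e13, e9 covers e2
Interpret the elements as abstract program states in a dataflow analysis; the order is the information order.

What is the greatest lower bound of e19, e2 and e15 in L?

Common lower bounds of {e19, e2, e15}: e19, e6.
The greatest among these is e19.

e19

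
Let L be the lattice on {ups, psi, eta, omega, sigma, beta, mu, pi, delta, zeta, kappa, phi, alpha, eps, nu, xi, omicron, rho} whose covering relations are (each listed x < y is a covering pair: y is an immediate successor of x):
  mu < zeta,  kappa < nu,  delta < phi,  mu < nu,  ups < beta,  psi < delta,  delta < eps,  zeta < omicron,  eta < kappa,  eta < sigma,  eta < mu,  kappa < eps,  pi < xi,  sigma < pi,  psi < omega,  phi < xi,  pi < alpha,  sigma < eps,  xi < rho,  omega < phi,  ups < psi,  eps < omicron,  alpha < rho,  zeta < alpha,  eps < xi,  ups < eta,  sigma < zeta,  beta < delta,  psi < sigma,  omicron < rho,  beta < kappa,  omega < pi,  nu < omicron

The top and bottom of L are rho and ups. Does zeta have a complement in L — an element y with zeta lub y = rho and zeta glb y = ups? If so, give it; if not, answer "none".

For every candidate y, either zeta ∨ y ≠ rho or zeta ∧ y ≠ ups; no complement exists.

none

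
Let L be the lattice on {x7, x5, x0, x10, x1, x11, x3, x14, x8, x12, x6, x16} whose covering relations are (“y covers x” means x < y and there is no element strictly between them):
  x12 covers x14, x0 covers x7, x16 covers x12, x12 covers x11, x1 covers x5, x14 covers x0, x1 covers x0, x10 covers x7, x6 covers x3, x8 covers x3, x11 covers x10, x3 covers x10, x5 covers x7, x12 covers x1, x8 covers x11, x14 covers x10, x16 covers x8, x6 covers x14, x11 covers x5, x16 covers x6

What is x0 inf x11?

Common lower bounds of {x0, x11}: x7.
The greatest among these is x7.

x7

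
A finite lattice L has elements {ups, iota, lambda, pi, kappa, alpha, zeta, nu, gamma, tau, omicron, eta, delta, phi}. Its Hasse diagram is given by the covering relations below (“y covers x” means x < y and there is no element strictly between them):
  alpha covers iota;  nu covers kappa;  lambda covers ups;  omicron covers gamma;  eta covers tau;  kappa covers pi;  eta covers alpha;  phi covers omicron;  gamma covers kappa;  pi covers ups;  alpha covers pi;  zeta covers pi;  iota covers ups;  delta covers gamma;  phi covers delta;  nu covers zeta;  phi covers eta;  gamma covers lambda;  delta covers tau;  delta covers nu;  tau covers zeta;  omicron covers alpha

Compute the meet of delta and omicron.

Common lower bounds of {delta, omicron}: gamma, kappa, lambda, pi, ups.
The greatest among these is gamma.

gamma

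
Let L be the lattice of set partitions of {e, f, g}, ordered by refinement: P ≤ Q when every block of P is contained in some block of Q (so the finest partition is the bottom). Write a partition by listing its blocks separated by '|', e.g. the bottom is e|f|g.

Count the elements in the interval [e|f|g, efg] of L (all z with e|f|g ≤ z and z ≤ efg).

The interval [e|f|g, efg] = {efg, ef|g, eg|f, e|fg, e|f|g}, which has 5 elements.

5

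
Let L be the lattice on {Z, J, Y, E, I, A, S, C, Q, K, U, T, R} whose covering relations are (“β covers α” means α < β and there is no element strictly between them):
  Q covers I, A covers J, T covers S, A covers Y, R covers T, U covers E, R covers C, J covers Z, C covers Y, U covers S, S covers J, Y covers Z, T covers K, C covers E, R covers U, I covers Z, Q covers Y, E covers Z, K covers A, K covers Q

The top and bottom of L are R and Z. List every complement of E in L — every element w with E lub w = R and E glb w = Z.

A, I, K, Q, T

Need w with E ∨ w = R and E ∧ w = Z.
Checking each element gives: A, I, K, Q, T.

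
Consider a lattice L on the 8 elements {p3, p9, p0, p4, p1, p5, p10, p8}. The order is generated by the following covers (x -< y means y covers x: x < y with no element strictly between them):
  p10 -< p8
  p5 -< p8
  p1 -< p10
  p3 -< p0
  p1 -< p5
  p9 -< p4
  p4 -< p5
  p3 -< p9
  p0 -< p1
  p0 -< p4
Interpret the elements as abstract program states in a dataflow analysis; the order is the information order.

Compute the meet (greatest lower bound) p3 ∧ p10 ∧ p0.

p3

Common lower bounds of {p3, p10, p0}: p3.
The greatest among these is p3.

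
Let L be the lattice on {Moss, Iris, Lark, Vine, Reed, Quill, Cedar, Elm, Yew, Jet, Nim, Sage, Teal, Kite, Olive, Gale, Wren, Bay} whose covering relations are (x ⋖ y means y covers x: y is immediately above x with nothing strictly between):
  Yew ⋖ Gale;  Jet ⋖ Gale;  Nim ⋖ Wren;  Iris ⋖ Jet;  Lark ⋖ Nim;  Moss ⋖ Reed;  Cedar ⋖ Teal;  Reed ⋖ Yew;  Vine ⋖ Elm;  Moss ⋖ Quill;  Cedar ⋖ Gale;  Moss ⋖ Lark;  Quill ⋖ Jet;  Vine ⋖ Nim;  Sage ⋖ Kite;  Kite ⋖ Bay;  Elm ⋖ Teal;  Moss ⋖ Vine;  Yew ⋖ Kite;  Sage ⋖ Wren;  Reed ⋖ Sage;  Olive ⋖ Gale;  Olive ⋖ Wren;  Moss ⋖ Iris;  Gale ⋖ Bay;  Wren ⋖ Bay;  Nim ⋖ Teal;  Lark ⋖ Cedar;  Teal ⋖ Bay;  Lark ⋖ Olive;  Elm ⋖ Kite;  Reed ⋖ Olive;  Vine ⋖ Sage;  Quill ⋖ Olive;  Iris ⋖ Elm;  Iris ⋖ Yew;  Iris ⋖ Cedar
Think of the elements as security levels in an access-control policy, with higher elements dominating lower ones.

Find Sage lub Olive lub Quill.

Wren

Common upper bounds of {Sage, Olive, Quill}: Bay, Wren.
The least among these is Wren.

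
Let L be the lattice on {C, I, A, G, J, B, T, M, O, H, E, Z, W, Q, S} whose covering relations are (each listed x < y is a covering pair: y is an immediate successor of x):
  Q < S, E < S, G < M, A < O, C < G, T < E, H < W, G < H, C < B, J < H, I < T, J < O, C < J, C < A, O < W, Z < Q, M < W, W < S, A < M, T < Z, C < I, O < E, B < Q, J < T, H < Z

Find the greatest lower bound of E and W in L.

Common lower bounds of {E, W}: A, C, J, O.
The greatest among these is O.

O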